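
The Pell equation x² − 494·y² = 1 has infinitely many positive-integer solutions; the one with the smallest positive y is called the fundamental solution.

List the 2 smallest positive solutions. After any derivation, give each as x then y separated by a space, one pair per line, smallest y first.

73035 3286
10668222449 479986020

[22; 4,2,2,1,2,1,2,2,4,44] for √494; ℓ=10 ⇒ convergent index 9
k=0  a_k=22  p_k/q_k = 22/1
…
k=5  a_k=2  p_k/q_k = 1867/84
k=6  a_k=1  p_k/q_k = 2556/115
…
k=8  a_k=2  p_k/q_k = 16514/743
k=9  a_k=4  p_k/q_k = 73035/3286
fundamental: x₁=73035, y₁=3286  (since 5334111225 − 494·10797796 = 1)
(x_2, y_2) = (73035·73035 + 494·3286·3286, 73035·3286 + 3286·73035) = (10668222449, 479986020)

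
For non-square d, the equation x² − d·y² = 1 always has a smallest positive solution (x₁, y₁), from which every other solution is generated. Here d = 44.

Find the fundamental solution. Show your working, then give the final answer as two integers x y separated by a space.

199 30

d=44: √d = [6; 1,1,1,2,1,1,1,12] (ℓ=8, even), read p_7/q_7
k=0  a_k=6  p_k/q_k = 6/1
k=1  a_k=1  p_k/q_k = 7/1
k=2  a_k=1  p_k/q_k = 13/2
k=3  a_k=1  p_k/q_k = 20/3
…
k=5  a_k=1  p_k/q_k = 73/11
k=6  a_k=1  p_k/q_k = 126/19
k=7  a_k=1  p_k/q_k = 199/30
(x₁, y₁) = (199, 30);  199² − 44·30² = 1 ✓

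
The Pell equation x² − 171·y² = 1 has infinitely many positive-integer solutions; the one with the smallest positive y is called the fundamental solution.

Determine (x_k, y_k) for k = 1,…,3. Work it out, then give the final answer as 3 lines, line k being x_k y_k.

170 13
57799 4420
19651490 1502787

[13; 13,26] for √171; ℓ=2 ⇒ convergent index 1
k=0  a_k=13  p_k/q_k = 13/1
k=1  a_k=13  p_k/q_k = 170/13
(x₁, y₁) = (170, 13);  170² − 171·13² = 1 ✓
k=2:  x_2 = 170·170+171·13·13 = 57799,  y_2 = 170·13+13·170 = 4420
k=3:  x_3 = 170·57799+171·13·4420 = 19651490,  y_3 = 170·4420+13·57799 = 1502787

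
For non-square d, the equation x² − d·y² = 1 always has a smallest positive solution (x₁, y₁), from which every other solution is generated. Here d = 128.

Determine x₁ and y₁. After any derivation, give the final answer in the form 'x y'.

577 51

√128 → a₀=11, period (3,5,3,22); ℓ=4 even so k=3
a_0=11:  p_0=11·1+0=11,  q_0=11·0+1=1
…
a_2=5:  p_2=5·34+11=181,  q_2=5·3+1=16
a_3=3:  p_3=3·181+34=577,  q_3=3·16+3=51
fundamental: x₁=577, y₁=51  (since 332929 − 128·2601 = 1)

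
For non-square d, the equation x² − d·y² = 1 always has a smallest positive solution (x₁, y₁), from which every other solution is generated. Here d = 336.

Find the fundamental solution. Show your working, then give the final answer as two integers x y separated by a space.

55 3

√336 = [18; 3,36, …], period ℓ=2 (even) → k=1
a_0=18:  p_0=18·1+0=18,  q_0=18·0+1=1
a_1=3:  p_1=3·18+1=55,  q_1=3·1+0=3
→ (55, 3).  Check: 55²=3025, 336·3²=3024, difference 1.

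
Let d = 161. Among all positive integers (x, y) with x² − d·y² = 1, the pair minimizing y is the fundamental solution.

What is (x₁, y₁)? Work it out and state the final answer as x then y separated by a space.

d=161: √d = [12; 1,2,4,1,2,1,4,2,1,24] (ℓ=10, even), read p_9/q_9
step 0: (12, 1)  from 12·(1,0) + (0,1)
…
step 2: (38, 3)  from 2·(13,1) + (12,1)
…
step 5: (571, 45)  from 2·(203,16) + (165,13)
…
step 7: (3667, 289)  from 4·(774,61) + (571,45)
step 8: (8108, 639)  from 2·(3667,289) + (774,61)
step 9: (11775, 928)  from 1·(8108,639) + (3667,289)
fundamental: x₁=11775, y₁=928  (since 138650625 − 161·861184 = 1)

11775 928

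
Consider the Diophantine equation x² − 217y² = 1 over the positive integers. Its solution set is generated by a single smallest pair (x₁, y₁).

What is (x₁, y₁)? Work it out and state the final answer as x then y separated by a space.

d=217: √d = [14; 1,2,1,2,1,…,2,1,28] (ℓ=16, even), read p_15/q_15
step 0: (14, 1)  from 14·(1,0) + (0,1)
step 1: (15, 1)  from 1·(14,1) + (1,0)
…
step 5: (221, 15)  from 1·(162,11) + (59,4)
…
step 7: (3668, 249)  from 9·(383,26) + (221,15)
step 8: (15055, 1022)  from 4·(3668,249) + (383,26)
…
step 10: (154218, 10469)  from 1·(139163,9447) + (15055,1022)
step 11: (293381, 19916)  from 1·(154218,10469) + (139163,9447)
step 12: (740980, 50301)  from 2·(293381,19916) + (154218,10469)
step 13: (1034361, 70217)  from 1·(740980,50301) + (293381,19916)
step 14: (2809702, 190735)  from 2·(1034361,70217) + (740980,50301)
step 15: (3844063, 260952)  from 1·(2809702,190735) + (1034361,70217)
(x₁, y₁) = (3844063, 260952);  3844063² − 217·260952² = 1 ✓

3844063 260952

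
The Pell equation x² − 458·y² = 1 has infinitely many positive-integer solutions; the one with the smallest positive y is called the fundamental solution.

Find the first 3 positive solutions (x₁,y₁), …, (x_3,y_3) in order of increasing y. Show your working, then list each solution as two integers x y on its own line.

√458 → a₀=21, period (2,2,42); ℓ=3 odd so k=5
step 0: (21, 1)  from 21·(1,0) + (0,1)
step 1: (43, 2)  from 2·(21,1) + (1,0)
step 2: (107, 5)  from 2·(43,2) + (21,1)
step 3: (4537, 212)  from 42·(107,5) + (43,2)
step 4: (9181, 429)  from 2·(4537,212) + (107,5)
step 5: (22899, 1070)  from 2·(9181,429) + (4537,212)
(x₁, y₁) = (22899, 1070);  22899² − 458·1070² = 1 ✓
k=2:  x_2 = 22899·22899+458·1070·1070 = 1048728401,  y_2 = 22899·1070+1070·22899 = 49003860
k=3:  x_3 = 22899·1048728401+458·1070·49003860 = 48029663286099,  y_3 = 22899·49003860+1070·1048728401 = 2244278779210

22899 1070
1048728401 49003860
48029663286099 2244278779210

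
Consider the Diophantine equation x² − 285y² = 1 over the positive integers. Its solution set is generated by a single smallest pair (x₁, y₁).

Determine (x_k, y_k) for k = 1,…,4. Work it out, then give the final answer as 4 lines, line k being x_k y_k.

2431 144
11819521 700128
57466508671 3404022192
279402153338881 16550355197376

√285 → a₀=16, period (1,7,2,7,1,32); ℓ=6 even so k=5
step 0: (16, 1)  from 16·(1,0) + (0,1)
step 1: (17, 1)  from 1·(16,1) + (1,0)
step 2: (135, 8)  from 7·(17,1) + (16,1)
step 3: (287, 17)  from 2·(135,8) + (17,1)
step 4: (2144, 127)  from 7·(287,17) + (135,8)
step 5: (2431, 144)  from 1·(2144,127) + (287,17)
fundamental: x₁=2431, y₁=144  (since 5909761 − 285·20736 = 1)
(2431+144√285)^2 = 11819521 + 700128√285
(2431+144√285)^3 = 57466508671 + 3404022192√285
(2431+144√285)^4 = 279402153338881 + 16550355197376√285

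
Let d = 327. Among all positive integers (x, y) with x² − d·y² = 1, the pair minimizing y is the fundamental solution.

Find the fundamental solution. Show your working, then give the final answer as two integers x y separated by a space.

217 12

√327 → a₀=18, period (12,36); ℓ=2 even so k=1
step 0: (18, 1)  from 18·(1,0) + (0,1)
step 1: (217, 12)  from 12·(18,1) + (1,0)
→ (217, 12).  Check: 217²=47089, 327·12²=47088, difference 1.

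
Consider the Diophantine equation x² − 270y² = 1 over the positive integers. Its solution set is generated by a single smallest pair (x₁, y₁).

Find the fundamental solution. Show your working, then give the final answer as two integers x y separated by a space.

√270 = [16; 2,3,6,3,2,32, …], period ℓ=6 (even) → k=5
k=0  a_k=16  p_k/q_k = 16/1
k=1  a_k=2  p_k/q_k = 33/2
k=2  a_k=3  p_k/q_k = 115/7
…
k=4  a_k=3  p_k/q_k = 2284/139
k=5  a_k=2  p_k/q_k = 5291/322
(x₁, y₁) = (5291, 322);  5291² − 270·322² = 1 ✓

5291 322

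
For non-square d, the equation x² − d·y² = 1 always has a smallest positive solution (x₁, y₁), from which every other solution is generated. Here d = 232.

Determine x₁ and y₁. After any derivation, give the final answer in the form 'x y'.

√232 = [15; 4,3,7,3,4,30, …], period ℓ=6 (even) → k=5
i=0: a=15 ⇒ p=15, q=1
i=1: a=4 ⇒ p=61, q=4
i=2: a=3 ⇒ p=198, q=13
i=3: a=7 ⇒ p=1447, q=95
i=4: a=3 ⇒ p=4539, q=298
i=5: a=4 ⇒ p=19603, q=1287
(x₁, y₁) = (19603, 1287);  19603² − 232·1287² = 1 ✓

19603 1287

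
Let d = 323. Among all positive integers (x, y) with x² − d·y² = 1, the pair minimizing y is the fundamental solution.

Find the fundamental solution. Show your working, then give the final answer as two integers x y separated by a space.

18 1

d=323: √d = [17; 1,34] (ℓ=2, even), read p_1/q_1
a_0=17:  p_0=17·1+0=17,  q_0=17·0+1=1
a_1=1:  p_1=1·17+1=18,  q_1=1·1+0=1
→ (18, 1).  Check: 18²=324, 323·1²=323, difference 1.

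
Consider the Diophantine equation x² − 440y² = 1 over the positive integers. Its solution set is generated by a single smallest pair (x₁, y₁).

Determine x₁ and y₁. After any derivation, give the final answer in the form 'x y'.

21 1

√440 = [20; 1,40, …], period ℓ=2 (even) → k=1
k=0  a_k=20  p_k/q_k = 20/1
k=1  a_k=1  p_k/q_k = 21/1
fundamental: x₁=21, y₁=1  (since 441 − 440·1 = 1)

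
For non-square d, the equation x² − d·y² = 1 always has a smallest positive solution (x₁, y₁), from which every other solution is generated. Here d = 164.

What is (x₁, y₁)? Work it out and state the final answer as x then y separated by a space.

2049 160

√164 → a₀=12, period (1,4,6,4,1,24); ℓ=6 even so k=5
i=0: a=12 ⇒ p=12, q=1
i=1: a=1 ⇒ p=13, q=1
i=2: a=4 ⇒ p=64, q=5
…
i=4: a=4 ⇒ p=1652, q=129
i=5: a=1 ⇒ p=2049, q=160
(x₁, y₁) = (2049, 160);  2049² − 164·160² = 1 ✓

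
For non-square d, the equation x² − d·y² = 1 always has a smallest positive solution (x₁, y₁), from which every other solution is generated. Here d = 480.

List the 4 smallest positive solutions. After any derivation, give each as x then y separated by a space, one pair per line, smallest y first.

241 11
116161 5302
55989361 2555553
26986755841 1231771244

√480 → a₀=21, period (1,9,1,42); ℓ=4 even so k=3
step 0: (21, 1)  from 21·(1,0) + (0,1)
…
step 2: (219, 10)  from 9·(22,1) + (21,1)
step 3: (241, 11)  from 1·(219,10) + (22,1)
→ (241, 11).  Check: 241²=58081, 480·11²=58080, difference 1.
(x_2, y_2) = (241·241 + 480·11·11, 241·11 + 11·241) = (116161, 5302)
(x_3, y_3) = (241·116161 + 480·11·5302, 241·5302 + 11·116161) = (55989361, 2555553)
(x_4, y_4) = (241·55989361 + 480·11·2555553, 241·2555553 + 11·55989361) = (26986755841, 1231771244)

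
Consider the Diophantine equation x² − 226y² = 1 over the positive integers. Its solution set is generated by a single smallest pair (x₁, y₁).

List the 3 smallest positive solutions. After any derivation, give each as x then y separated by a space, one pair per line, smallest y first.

451 30
406801 27060
366934051 24408090

√226 → a₀=15, period (30); ℓ=1 odd so k=1
step 0: (15, 1)  from 15·(1,0) + (0,1)
step 1: (451, 30)  from 30·(15,1) + (1,0)
(x₁, y₁) = (451, 30);  451² − 226·30² = 1 ✓
n=2: (451,30)∘(451,30) = (451·451+226·30·30, 451·30+30·451) = (406801,27060)
n=3: (406801,27060)∘(451,30) = (451·406801+226·30·27060, 451·27060+30·406801) = (366934051,24408090)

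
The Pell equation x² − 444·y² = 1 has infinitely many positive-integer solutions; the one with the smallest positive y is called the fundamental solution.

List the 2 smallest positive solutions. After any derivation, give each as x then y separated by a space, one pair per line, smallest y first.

d=444: √d = [21; 14,42] (ℓ=2, even), read p_1/q_1
i=0: a=21 ⇒ p=21, q=1
i=1: a=14 ⇒ p=295, q=14
→ (295, 14).  Check: 295²=87025, 444·14²=87024, difference 1.
k=2:  x_2 = 295·295+444·14·14 = 174049,  y_2 = 295·14+14·295 = 8260

295 14
174049 8260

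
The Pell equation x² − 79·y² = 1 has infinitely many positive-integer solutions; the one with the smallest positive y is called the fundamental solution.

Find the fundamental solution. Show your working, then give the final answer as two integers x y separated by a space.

80 9

√79 → a₀=8, period (1,7,1,16); ℓ=4 even so k=3
i=0: a=8 ⇒ p=8, q=1
i=1: a=1 ⇒ p=9, q=1
i=2: a=7 ⇒ p=71, q=8
i=3: a=1 ⇒ p=80, q=9
(x₁, y₁) = (80, 9);  80² − 79·9² = 1 ✓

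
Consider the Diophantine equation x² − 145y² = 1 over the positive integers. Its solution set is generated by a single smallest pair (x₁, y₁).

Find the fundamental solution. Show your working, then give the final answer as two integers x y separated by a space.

289 24

√145 = [12; 24, …], period ℓ=1 (odd) → k=1
step 0: (12, 1)  from 12·(1,0) + (0,1)
step 1: (289, 24)  from 24·(12,1) + (1,0)
→ (289, 24).  Check: 289²=83521, 145·24²=83520, difference 1.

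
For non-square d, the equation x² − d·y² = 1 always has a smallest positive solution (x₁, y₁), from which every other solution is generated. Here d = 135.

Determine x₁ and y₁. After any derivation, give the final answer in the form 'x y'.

[11; 1,1,1,1,1,1,1,22] for √135; ℓ=8 ⇒ convergent index 7
k=0  a_k=11  p_k/q_k = 11/1
k=1  a_k=1  p_k/q_k = 12/1
k=2  a_k=1  p_k/q_k = 23/2
k=3  a_k=1  p_k/q_k = 35/3
k=4  a_k=1  p_k/q_k = 58/5
k=5  a_k=1  p_k/q_k = 93/8
k=6  a_k=1  p_k/q_k = 151/13
k=7  a_k=1  p_k/q_k = 244/21
fundamental: x₁=244, y₁=21  (since 59536 − 135·441 = 1)

244 21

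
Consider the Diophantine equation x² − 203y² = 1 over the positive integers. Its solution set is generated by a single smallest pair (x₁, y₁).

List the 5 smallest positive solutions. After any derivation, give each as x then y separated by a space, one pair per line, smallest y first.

57 4
6497 456
740601 51980
84422017 5925264
9623369337 675428116

[14; 4,28] for √203; ℓ=2 ⇒ convergent index 1
a_0=14:  p_0=14·1+0=14,  q_0=14·0+1=1
a_1=4:  p_1=4·14+1=57,  q_1=4·1+0=4
(x₁, y₁) = (57, 4);  57² − 203·4² = 1 ✓
(x_2, y_2) = (57·57 + 203·4·4, 57·4 + 4·57) = (6497, 456)
(x_3, y_3) = (57·6497 + 203·4·456, 57·456 + 4·6497) = (740601, 51980)
(x_4, y_4) = (57·740601 + 203·4·51980, 57·51980 + 4·740601) = (84422017, 5925264)
(x_5, y_5) = (57·84422017 + 203·4·5925264, 57·5925264 + 4·84422017) = (9623369337, 675428116)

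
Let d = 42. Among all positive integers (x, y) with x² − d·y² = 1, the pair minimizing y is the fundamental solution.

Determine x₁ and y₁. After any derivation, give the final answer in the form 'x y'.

13 2

[6; 2,12] for √42; ℓ=2 ⇒ convergent index 1
k=0  a_k=6  p_k/q_k = 6/1
k=1  a_k=2  p_k/q_k = 13/2
(x₁, y₁) = (13, 2);  13² − 42·2² = 1 ✓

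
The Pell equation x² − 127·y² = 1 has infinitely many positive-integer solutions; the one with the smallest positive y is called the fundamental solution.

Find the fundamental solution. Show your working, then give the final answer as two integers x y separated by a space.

[11; 3,1,2,2,7,11,7,2,2,1,3,22] for √127; ℓ=12 ⇒ convergent index 11
i=0: a=11 ⇒ p=11, q=1
i=1: a=3 ⇒ p=34, q=3
i=2: a=1 ⇒ p=45, q=4
…
i=5: a=7 ⇒ p=2175, q=193
…
i=7: a=7 ⇒ p=171701, q=15236
…
i=9: a=2 ⇒ p=906941, q=80478
i=10: a=1 ⇒ p=1274561, q=113099
i=11: a=3 ⇒ p=4730624, q=419775
fundamental: x₁=4730624, y₁=419775  (since 22378803429376 − 127·176211050625 = 1)

4730624 419775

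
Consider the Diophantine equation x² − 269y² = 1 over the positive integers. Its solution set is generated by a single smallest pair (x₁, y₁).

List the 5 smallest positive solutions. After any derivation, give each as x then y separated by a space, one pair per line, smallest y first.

13449 820
361751201 22056360
9730383791049 593271970460
261727862849884801 15957829439376720
7039956045205817586249 429233695667083044100

[16; 2,2,32] for √269; ℓ=3 ⇒ convergent index 5
i=0: a=16 ⇒ p=16, q=1
i=1: a=2 ⇒ p=33, q=2
…
i=4: a=2 ⇒ p=5396, q=329
i=5: a=2 ⇒ p=13449, q=820
→ (13449, 820).  Check: 13449²=180875601, 269·820²=180875600, difference 1.
(13449+820√269)^2 = 361751201 + 22056360√269
(13449+820√269)^3 = 9730383791049 + 593271970460√269
(13449+820√269)^4 = 261727862849884801 + 15957829439376720√269
(13449+820√269)^5 = 7039956045205817586249 + 429233695667083044100√269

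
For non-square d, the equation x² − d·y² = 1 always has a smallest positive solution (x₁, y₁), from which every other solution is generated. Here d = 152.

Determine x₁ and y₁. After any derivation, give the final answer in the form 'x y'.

[12; 3,24] for √152; ℓ=2 ⇒ convergent index 1
k=0  a_k=12  p_k/q_k = 12/1
k=1  a_k=3  p_k/q_k = 37/3
fundamental: x₁=37, y₁=3  (since 1369 − 152·9 = 1)

37 3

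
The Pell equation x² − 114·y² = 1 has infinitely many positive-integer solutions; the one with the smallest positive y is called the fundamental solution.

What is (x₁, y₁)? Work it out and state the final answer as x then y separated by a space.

√114 → a₀=10, period (1,2,10,2,1,20); ℓ=6 even so k=5
a_0=10:  p_0=10·1+0=10,  q_0=10·0+1=1
a_1=1:  p_1=1·10+1=11,  q_1=1·1+0=1
…
a_3=10:  p_3=10·32+11=331,  q_3=10·3+1=31
a_4=2:  p_4=2·331+32=694,  q_4=2·31+3=65
a_5=1:  p_5=1·694+331=1025,  q_5=1·65+31=96
→ (1025, 96).  Check: 1025²=1050625, 114·96²=1050624, difference 1.

1025 96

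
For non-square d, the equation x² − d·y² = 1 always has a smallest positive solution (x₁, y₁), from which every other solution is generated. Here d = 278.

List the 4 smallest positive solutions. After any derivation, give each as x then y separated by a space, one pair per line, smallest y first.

√278 = [16; 1,2,16,2,1,32, …], period ℓ=6 (even) → k=5
a_0=16:  p_0=16·1+0=16,  q_0=16·0+1=1
…
a_2=2:  p_2=2·17+16=50,  q_2=2·1+1=3
a_3=16:  p_3=16·50+17=817,  q_3=16·3+1=49
a_4=2:  p_4=2·817+50=1684,  q_4=2·49+3=101
a_5=1:  p_5=1·1684+817=2501,  q_5=1·101+49=150
(x₁, y₁) = (2501, 150);  2501² − 278·150² = 1 ✓
k=2:  x_2 = 2501·2501+278·150·150 = 12510001,  y_2 = 2501·150+150·2501 = 750300
k=3:  x_3 = 2501·12510001+278·150·750300 = 62575022501,  y_3 = 2501·750300+150·12510001 = 3753000450
k=4:  x_4 = 2501·62575022501+278·150·3753000450 = 313000250040001,  y_4 = 2501·3753000450+150·62575022501 = 18772507500600

2501 150
12510001 750300
62575022501 3753000450
313000250040001 18772507500600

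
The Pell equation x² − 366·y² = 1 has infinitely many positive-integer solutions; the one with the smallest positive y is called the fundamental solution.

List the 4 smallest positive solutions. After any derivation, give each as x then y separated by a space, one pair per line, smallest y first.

√366 = [19; 7,1,1,1,2,12,2,1,1,1,7,38, …], period ℓ=12 (even) → k=11
i=0: a=19 ⇒ p=19, q=1
i=1: a=7 ⇒ p=134, q=7
i=2: a=1 ⇒ p=153, q=8
i=3: a=1 ⇒ p=287, q=15
i=4: a=1 ⇒ p=440, q=23
i=5: a=2 ⇒ p=1167, q=61
i=6: a=12 ⇒ p=14444, q=755
…
i=9: a=1 ⇒ p=74554, q=3897
i=10: a=1 ⇒ p=119053, q=6223
i=11: a=7 ⇒ p=907925, q=47458
(x₁, y₁) = (907925, 47458);  907925² − 366·47458² = 1 ✓
(x_2, y_2) = (907925·907925 + 366·47458·47458, 907925·47458 + 47458·907925) = (1648655611249, 86176609300)
(x_3, y_3) = (907925·1648655611249 + 366·47458·86176609300, 907925·86176609300 + 47458·1648655611249) = (2993711291685588725, 156483795997357542)
(x_4, y_4) = (907925·2993711291685588725 + 366·47458·156483795997357542, 907925·156483795997357542 + 47458·2993711291685588725) = (5436130649005627630680001, 284151100961715516031400)

907925 47458
1648655611249 86176609300
2993711291685588725 156483795997357542
5436130649005627630680001 284151100961715516031400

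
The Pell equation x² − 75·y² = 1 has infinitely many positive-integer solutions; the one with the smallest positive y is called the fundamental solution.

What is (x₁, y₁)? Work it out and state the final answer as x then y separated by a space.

√75 → a₀=8, period (1,1,1,16); ℓ=4 even so k=3
a_0=8:  p_0=8·1+0=8,  q_0=8·0+1=1
…
a_2=1:  p_2=1·9+8=17,  q_2=1·1+1=2
a_3=1:  p_3=1·17+9=26,  q_3=1·2+1=3
(x₁, y₁) = (26, 3);  26² − 75·3² = 1 ✓

26 3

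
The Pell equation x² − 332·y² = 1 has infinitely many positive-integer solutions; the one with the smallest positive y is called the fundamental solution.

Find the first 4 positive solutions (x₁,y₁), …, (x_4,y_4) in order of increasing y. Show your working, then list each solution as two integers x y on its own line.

13447 738
361643617 19847772
9726043422151 533785979430
261572211433685377 14355640110942648

√332 → a₀=18, period (4,1,1,8,1,1,4,36); ℓ=8 even so k=7
k=0  a_k=18  p_k/q_k = 18/1
…
k=2  a_k=1  p_k/q_k = 91/5
…
k=4  a_k=8  p_k/q_k = 1403/77
k=5  a_k=1  p_k/q_k = 1567/86
k=6  a_k=1  p_k/q_k = 2970/163
k=7  a_k=4  p_k/q_k = 13447/738
fundamental: x₁=13447, y₁=738  (since 180821809 − 332·544644 = 1)
n=2: (13447,738)∘(13447,738) = (13447·13447+332·738·738, 13447·738+738·13447) = (361643617,19847772)
n=3: (361643617,19847772)∘(13447,738) = (13447·361643617+332·738·19847772, 13447·19847772+738·361643617) = (9726043422151,533785979430)
n=4: (9726043422151,533785979430)∘(13447,738) = (13447·9726043422151+332·738·533785979430, 13447·533785979430+738·9726043422151) = (261572211433685377,14355640110942648)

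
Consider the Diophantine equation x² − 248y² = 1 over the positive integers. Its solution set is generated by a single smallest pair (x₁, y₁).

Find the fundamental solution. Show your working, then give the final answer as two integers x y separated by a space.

63 4

√248 → a₀=15, period (1,2,1,30); ℓ=4 even so k=3
step 0: (15, 1)  from 15·(1,0) + (0,1)
…
step 2: (47, 3)  from 2·(16,1) + (15,1)
step 3: (63, 4)  from 1·(47,3) + (16,1)
→ (63, 4).  Check: 63²=3969, 248·4²=3968, difference 1.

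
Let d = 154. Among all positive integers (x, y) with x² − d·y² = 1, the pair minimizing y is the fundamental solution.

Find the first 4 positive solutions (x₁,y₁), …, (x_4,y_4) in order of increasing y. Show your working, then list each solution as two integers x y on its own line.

21295 1716
906954049 73084440
38627172925615 3112666297884
1645131293994988801 132568457553795120

√154 = [12; 2,2,3,1,2,1,3,2,2,24, …], period ℓ=10 (even) → k=9
i=0: a=12 ⇒ p=12, q=1
i=1: a=2 ⇒ p=25, q=2
i=2: a=2 ⇒ p=62, q=5
i=3: a=3 ⇒ p=211, q=17
i=4: a=1 ⇒ p=273, q=22
i=5: a=2 ⇒ p=757, q=61
i=6: a=1 ⇒ p=1030, q=83
i=7: a=3 ⇒ p=3847, q=310
i=8: a=2 ⇒ p=8724, q=703
i=9: a=2 ⇒ p=21295, q=1716
(x₁, y₁) = (21295, 1716);  21295² − 154·1716² = 1 ✓
k=2:  x_2 = 21295·21295+154·1716·1716 = 906954049,  y_2 = 21295·1716+1716·21295 = 73084440
k=3:  x_3 = 21295·906954049+154·1716·73084440 = 38627172925615,  y_3 = 21295·73084440+1716·906954049 = 3112666297884
k=4:  x_4 = 21295·38627172925615+154·1716·3112666297884 = 1645131293994988801,  y_4 = 21295·3112666297884+1716·38627172925615 = 132568457553795120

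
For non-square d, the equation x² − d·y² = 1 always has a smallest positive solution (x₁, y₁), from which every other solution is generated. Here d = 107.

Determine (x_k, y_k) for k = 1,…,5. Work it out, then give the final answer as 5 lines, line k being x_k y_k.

962 93
1850887 178932
3561105626 344265075
6851565373537 662365825368
13182408217579562 1274391503742957

√107 → a₀=10, period (2,1,9,1,2,20); ℓ=6 even so k=5
a_0=10:  p_0=10·1+0=10,  q_0=10·0+1=1
a_1=2:  p_1=2·10+1=21,  q_1=2·1+0=2
…
a_3=9:  p_3=9·31+21=300,  q_3=9·3+2=29
a_4=1:  p_4=1·300+31=331,  q_4=1·29+3=32
a_5=2:  p_5=2·331+300=962,  q_5=2·32+29=93
(x₁, y₁) = (962, 93);  962² − 107·93² = 1 ✓
n=2: (962,93)∘(962,93) = (962·962+107·93·93, 962·93+93·962) = (1850887,178932)
n=3: (1850887,178932)∘(962,93) = (962·1850887+107·93·178932, 962·178932+93·1850887) = (3561105626,344265075)
n=4: (3561105626,344265075)∘(962,93) = (962·3561105626+107·93·344265075, 962·344265075+93·3561105626) = (6851565373537,662365825368)
n=5: (6851565373537,662365825368)∘(962,93) = (962·6851565373537+107·93·662365825368, 962·662365825368+93·6851565373537) = (13182408217579562,1274391503742957)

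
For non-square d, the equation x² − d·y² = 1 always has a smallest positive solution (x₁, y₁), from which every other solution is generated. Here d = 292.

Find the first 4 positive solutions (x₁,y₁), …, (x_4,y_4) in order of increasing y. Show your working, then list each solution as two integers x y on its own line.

√292 → a₀=17, period (11,2,1,3,8,3,1,2,11,34); ℓ=10 even so k=9
a_0=17:  p_0=17·1+0=17,  q_0=17·0+1=1
…
a_3=1:  p_3=1·393+188=581,  q_3=1·23+11=34
a_4=3:  p_4=3·581+393=2136,  q_4=3·34+23=125
…
a_6=3:  p_6=3·17669+2136=55143,  q_6=3·1034+125=3227
a_7=1:  p_7=1·55143+17669=72812,  q_7=1·3227+1034=4261
a_8=2:  p_8=2·72812+55143=200767,  q_8=2·4261+3227=11749
a_9=11:  p_9=11·200767+72812=2281249,  q_9=11·11749+4261=133500
(x₁, y₁) = (2281249, 133500);  2281249² − 292·133500² = 1 ✓
n=2: (2281249,133500)∘(2281249,133500) = (2281249·2281249+292·133500·133500, 2281249·133500+133500·2281249) = (10408194000001,609093483000)
n=3: (10408194000001,609093483000)∘(2281249,133500) = (2281249·10408194000001+292·133500·609093483000, 2281249·609093483000+133500·10408194000001) = (47487364308614281249,2778987798000400500)
n=4: (47487364308614281249,2778987798000400500)∘(2281249,133500) = (2281249·47487364308614281249+292·133500·2778987798000400500, 2281249·2778987798000400500+133500·47487364308614281249) = (216661004683313632776000001,12679126270400622186966000)

2281249 133500
10408194000001 609093483000
47487364308614281249 2778987798000400500
216661004683313632776000001 12679126270400622186966000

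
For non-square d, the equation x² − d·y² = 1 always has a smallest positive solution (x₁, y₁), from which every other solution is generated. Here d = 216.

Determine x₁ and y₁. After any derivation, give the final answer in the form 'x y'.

485 33

d=216: √d = [14; 1,2,3,2,1,28] (ℓ=6, even), read p_5/q_5
k=0  a_k=14  p_k/q_k = 14/1
k=1  a_k=1  p_k/q_k = 15/1
…
k=4  a_k=2  p_k/q_k = 338/23
k=5  a_k=1  p_k/q_k = 485/33
fundamental: x₁=485, y₁=33  (since 235225 − 216·1089 = 1)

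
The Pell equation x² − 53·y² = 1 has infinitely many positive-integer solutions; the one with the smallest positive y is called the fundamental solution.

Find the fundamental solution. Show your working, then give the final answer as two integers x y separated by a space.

[7; 3,1,1,3,14] for √53; ℓ=5 ⇒ convergent index 9
i=0: a=7 ⇒ p=7, q=1
…
i=2: a=1 ⇒ p=29, q=4
…
i=5: a=14 ⇒ p=2599, q=357
…
i=8: a=1 ⇒ p=18557, q=2549
i=9: a=3 ⇒ p=66249, q=9100
fundamental: x₁=66249, y₁=9100  (since 4388930001 − 53·82810000 = 1)

66249 9100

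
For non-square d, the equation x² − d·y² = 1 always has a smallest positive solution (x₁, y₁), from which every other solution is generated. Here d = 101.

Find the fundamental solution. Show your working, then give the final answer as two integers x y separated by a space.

√101 = [10; 20, …], period ℓ=1 (odd) → k=1
k=0  a_k=10  p_k/q_k = 10/1
k=1  a_k=20  p_k/q_k = 201/20
fundamental: x₁=201, y₁=20  (since 40401 − 101·400 = 1)

201 20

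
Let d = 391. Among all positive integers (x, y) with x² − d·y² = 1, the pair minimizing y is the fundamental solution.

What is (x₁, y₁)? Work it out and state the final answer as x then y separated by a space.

7338680 371133

[19; 1,3,2,2,1,…,3,1,38] for √391; ℓ=16 ⇒ convergent index 15
k=0  a_k=19  p_k/q_k = 19/1
k=1  a_k=1  p_k/q_k = 20/1
…
k=6  a_k=1  p_k/q_k = 1048/53
…
k=13  a_k=2  p_k/q_k = 1660597/83980
k=14  a_k=3  p_k/q_k = 5678083/287153
k=15  a_k=1  p_k/q_k = 7338680/371133
→ (7338680, 371133).  Check: 7338680²=53856224142400, 391·371133²=53856224142399, difference 1.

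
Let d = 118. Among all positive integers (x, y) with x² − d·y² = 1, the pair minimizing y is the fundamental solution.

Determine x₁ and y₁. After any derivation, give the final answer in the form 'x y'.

306917 28254

[10; 1,6,3,2,10,2,3,6,1,20] for √118; ℓ=10 ⇒ convergent index 9
a_0=10:  p_0=10·1+0=10,  q_0=10·0+1=1
a_1=1:  p_1=1·10+1=11,  q_1=1·1+0=1
…
a_3=3:  p_3=3·76+11=239,  q_3=3·7+1=22
a_4=2:  p_4=2·239+76=554,  q_4=2·22+7=51
…
a_6=2:  p_6=2·5779+554=12112,  q_6=2·532+51=1115
…
a_8=6:  p_8=6·42115+12112=264802,  q_8=6·3877+1115=24377
a_9=1:  p_9=1·264802+42115=306917,  q_9=1·24377+3877=28254
fundamental: x₁=306917, y₁=28254  (since 94198044889 − 118·798288516 = 1)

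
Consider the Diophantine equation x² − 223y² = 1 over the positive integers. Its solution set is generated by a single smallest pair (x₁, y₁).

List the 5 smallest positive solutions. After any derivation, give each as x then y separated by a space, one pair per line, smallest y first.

224 15
100351 6720
44957024 3010545
20140646401 1348717440
9022964630624 604222402575

√223 = [14; 1,13,1,28, …], period ℓ=4 (even) → k=3
i=0: a=14 ⇒ p=14, q=1
i=1: a=1 ⇒ p=15, q=1
i=2: a=13 ⇒ p=209, q=14
i=3: a=1 ⇒ p=224, q=15
fundamental: x₁=224, y₁=15  (since 50176 − 223·225 = 1)
(x_2, y_2) = (224·224 + 223·15·15, 224·15 + 15·224) = (100351, 6720)
(x_3, y_3) = (224·100351 + 223·15·6720, 224·6720 + 15·100351) = (44957024, 3010545)
(x_4, y_4) = (224·44957024 + 223·15·3010545, 224·3010545 + 15·44957024) = (20140646401, 1348717440)
(x_5, y_5) = (224·20140646401 + 223·15·1348717440, 224·1348717440 + 15·20140646401) = (9022964630624, 604222402575)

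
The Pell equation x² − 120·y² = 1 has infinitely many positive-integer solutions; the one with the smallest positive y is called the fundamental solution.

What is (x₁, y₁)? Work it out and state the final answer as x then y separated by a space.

11 1

√120 → a₀=10, period (1,20); ℓ=2 even so k=1
step 0: (10, 1)  from 10·(1,0) + (0,1)
step 1: (11, 1)  from 1·(10,1) + (1,0)
fundamental: x₁=11, y₁=1  (since 121 − 120·1 = 1)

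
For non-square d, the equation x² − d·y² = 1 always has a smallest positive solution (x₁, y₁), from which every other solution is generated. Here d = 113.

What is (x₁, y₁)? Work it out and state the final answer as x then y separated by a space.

d=113: √d = [10; 1,1,1,2,2,1,1,1,20] (ℓ=9, odd), read p_17/q_17
a_0=10:  p_0=10·1+0=10,  q_0=10·0+1=1
a_1=1:  p_1=1·10+1=11,  q_1=1·1+0=1
a_2=1:  p_2=1·11+10=21,  q_2=1·1+1=2
a_3=1:  p_3=1·21+11=32,  q_3=1·2+1=3
…
a_6=1:  p_6=1·202+85=287,  q_6=1·19+8=27
…
a_8=1:  p_8=1·489+287=776,  q_8=1·46+27=73
…
a_14=2:  p_14=2·131952+49579=313483,  q_14=2·12413+4664=29490
a_15=1:  p_15=1·313483+131952=445435,  q_15=1·29490+12413=41903
a_16=1:  p_16=1·445435+313483=758918,  q_16=1·41903+29490=71393
a_17=1:  p_17=1·758918+445435=1204353,  q_17=1·71393+41903=113296
→ (1204353, 113296).  Check: 1204353²=1450466148609, 113·113296²=1450466148608, difference 1.

1204353 113296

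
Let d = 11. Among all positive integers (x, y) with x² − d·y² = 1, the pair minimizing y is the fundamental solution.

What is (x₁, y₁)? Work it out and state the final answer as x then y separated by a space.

10 3

[3; 3,6] for √11; ℓ=2 ⇒ convergent index 1
a_0=3:  p_0=3·1+0=3,  q_0=3·0+1=1
a_1=3:  p_1=3·3+1=10,  q_1=3·1+0=3
fundamental: x₁=10, y₁=3  (since 100 − 11·9 = 1)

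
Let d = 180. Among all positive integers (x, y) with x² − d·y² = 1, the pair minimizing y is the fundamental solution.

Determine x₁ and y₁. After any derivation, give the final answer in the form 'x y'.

161 12

d=180: √d = [13; 2,2,2,26] (ℓ=4, even), read p_3/q_3
step 0: (13, 1)  from 13·(1,0) + (0,1)
…
step 2: (67, 5)  from 2·(27,2) + (13,1)
step 3: (161, 12)  from 2·(67,5) + (27,2)
→ (161, 12).  Check: 161²=25921, 180·12²=25920, difference 1.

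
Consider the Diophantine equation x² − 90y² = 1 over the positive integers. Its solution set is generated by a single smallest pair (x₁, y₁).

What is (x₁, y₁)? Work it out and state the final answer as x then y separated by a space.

19 2

d=90: √d = [9; 2,18] (ℓ=2, even), read p_1/q_1
step 0: (9, 1)  from 9·(1,0) + (0,1)
step 1: (19, 2)  from 2·(9,1) + (1,0)
→ (19, 2).  Check: 19²=361, 90·2²=360, difference 1.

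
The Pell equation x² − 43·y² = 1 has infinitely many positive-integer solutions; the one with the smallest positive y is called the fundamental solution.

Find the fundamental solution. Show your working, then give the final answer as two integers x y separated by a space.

3482 531

d=43: √d = [6; 1,1,3,1,5,1,3,1,1,12] (ℓ=10, even), read p_9/q_9
a_0=6:  p_0=6·1+0=6,  q_0=6·0+1=1
a_1=1:  p_1=1·6+1=7,  q_1=1·1+0=1
…
a_4=1:  p_4=1·46+13=59,  q_4=1·7+2=9
a_5=5:  p_5=5·59+46=341,  q_5=5·9+7=52
…
a_7=3:  p_7=3·400+341=1541,  q_7=3·61+52=235
a_8=1:  p_8=1·1541+400=1941,  q_8=1·235+61=296
a_9=1:  p_9=1·1941+1541=3482,  q_9=1·296+235=531
→ (3482, 531).  Check: 3482²=12124324, 43·531²=12124323, difference 1.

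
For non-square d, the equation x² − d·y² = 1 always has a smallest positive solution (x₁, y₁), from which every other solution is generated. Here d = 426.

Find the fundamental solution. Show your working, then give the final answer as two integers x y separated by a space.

88751 4300

√426 → a₀=20, period (1,1,1,3,2,6,2,3,1,1,1,40); ℓ=12 even so k=11
step 0: (20, 1)  from 20·(1,0) + (0,1)
…
step 2: (41, 2)  from 1·(21,1) + (20,1)
step 3: (62, 3)  from 1·(41,2) + (21,1)
step 4: (227, 11)  from 3·(62,3) + (41,2)
step 5: (516, 25)  from 2·(227,11) + (62,3)
step 6: (3323, 161)  from 6·(516,25) + (227,11)
step 7: (7162, 347)  from 2·(3323,161) + (516,25)
step 8: (24809, 1202)  from 3·(7162,347) + (3323,161)
…
step 10: (56780, 2751)  from 1·(31971,1549) + (24809,1202)
step 11: (88751, 4300)  from 1·(56780,2751) + (31971,1549)
(x₁, y₁) = (88751, 4300);  88751² − 426·4300² = 1 ✓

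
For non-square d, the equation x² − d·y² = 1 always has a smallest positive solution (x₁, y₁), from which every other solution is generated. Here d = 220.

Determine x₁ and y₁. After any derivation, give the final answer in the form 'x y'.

[14; 1,4,1,28] for √220; ℓ=4 ⇒ convergent index 3
a_0=14:  p_0=14·1+0=14,  q_0=14·0+1=1
…
a_2=4:  p_2=4·15+14=74,  q_2=4·1+1=5
a_3=1:  p_3=1·74+15=89,  q_3=1·5+1=6
(x₁, y₁) = (89, 6);  89² − 220·6² = 1 ✓

89 6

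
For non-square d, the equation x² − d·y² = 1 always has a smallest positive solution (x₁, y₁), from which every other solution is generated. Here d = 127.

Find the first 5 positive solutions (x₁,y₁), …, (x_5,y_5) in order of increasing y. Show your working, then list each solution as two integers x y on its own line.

√127 → a₀=11, period (3,1,2,2,7,11,7,2,2,1,3,22); ℓ=12 even so k=11
i=0: a=11 ⇒ p=11, q=1
i=1: a=3 ⇒ p=34, q=3
i=2: a=1 ⇒ p=45, q=4
…
i=4: a=2 ⇒ p=293, q=26
i=5: a=7 ⇒ p=2175, q=193
i=6: a=11 ⇒ p=24218, q=2149
i=7: a=7 ⇒ p=171701, q=15236
…
i=10: a=1 ⇒ p=1274561, q=113099
i=11: a=3 ⇒ p=4730624, q=419775
→ (4730624, 419775).  Check: 4730624²=22378803429376, 127·419775²=22378803429375, difference 1.
(x_2, y_2) = (4730624·4730624 + 127·419775·419775, 4730624·419775 + 419775·4730624) = (44757606858751, 3971595379200)
(x_3, y_3) = (4730624·44757606858751 + 127·419775·3971595379200, 4730624·3971595379200 + 419775·44757606858751) = (423462818377139450624, 37576248838264821825)
(x_4, y_4) = (4730624·423462818377139450624 + 127·419775·37576248838264821825, 4730624·37576248838264821825 + 419775·423462818377139450624) = (4006486743445029115330560001, 355518209168531397366758400)
(x_5, y_5) = (4730624·4006486743445029115330560001 + 127·419775·355518209168531397366758400, 4730624·355518209168531397366758400 + 419775·4006486743445029115330560001) = (37906364688445371364544653008890624, 3363645945459311770024609913661375)

4730624 419775
44757606858751 3971595379200
423462818377139450624 37576248838264821825
4006486743445029115330560001 355518209168531397366758400
37906364688445371364544653008890624 3363645945459311770024609913661375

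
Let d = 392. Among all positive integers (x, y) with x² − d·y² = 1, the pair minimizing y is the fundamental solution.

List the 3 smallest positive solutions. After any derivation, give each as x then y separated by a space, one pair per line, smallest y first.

99 5
19601 990
3880899 196015

[19; 1,3,1,38] for √392; ℓ=4 ⇒ convergent index 3
step 0: (19, 1)  from 19·(1,0) + (0,1)
…
step 2: (79, 4)  from 3·(20,1) + (19,1)
step 3: (99, 5)  from 1·(79,4) + (20,1)
→ (99, 5).  Check: 99²=9801, 392·5²=9800, difference 1.
n=2: (99,5)∘(99,5) = (99·99+392·5·5, 99·5+5·99) = (19601,990)
n=3: (19601,990)∘(99,5) = (99·19601+392·5·990, 99·990+5·19601) = (3880899,196015)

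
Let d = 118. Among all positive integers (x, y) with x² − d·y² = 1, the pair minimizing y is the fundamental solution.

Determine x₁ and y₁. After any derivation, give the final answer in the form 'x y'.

d=118: √d = [10; 1,6,3,2,10,2,3,6,1,20] (ℓ=10, even), read p_9/q_9
step 0: (10, 1)  from 10·(1,0) + (0,1)
step 1: (11, 1)  from 1·(10,1) + (1,0)
step 2: (76, 7)  from 6·(11,1) + (10,1)
…
step 5: (5779, 532)  from 10·(554,51) + (239,22)
step 6: (12112, 1115)  from 2·(5779,532) + (554,51)
step 7: (42115, 3877)  from 3·(12112,1115) + (5779,532)
step 8: (264802, 24377)  from 6·(42115,3877) + (12112,1115)
step 9: (306917, 28254)  from 1·(264802,24377) + (42115,3877)
fundamental: x₁=306917, y₁=28254  (since 94198044889 − 118·798288516 = 1)

306917 28254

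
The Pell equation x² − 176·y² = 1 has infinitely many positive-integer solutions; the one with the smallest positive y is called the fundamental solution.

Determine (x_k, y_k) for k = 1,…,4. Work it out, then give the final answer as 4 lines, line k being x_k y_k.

199 15
79201 5970
31521799 2376045
12545596801 945659940

√176 = [13; 3,1,3,26, …], period ℓ=4 (even) → k=3
step 0: (13, 1)  from 13·(1,0) + (0,1)
step 1: (40, 3)  from 3·(13,1) + (1,0)
step 2: (53, 4)  from 1·(40,3) + (13,1)
step 3: (199, 15)  from 3·(53,4) + (40,3)
fundamental: x₁=199, y₁=15  (since 39601 − 176·225 = 1)
k=2:  x_2 = 199·199+176·15·15 = 79201,  y_2 = 199·15+15·199 = 5970
k=3:  x_3 = 199·79201+176·15·5970 = 31521799,  y_3 = 199·5970+15·79201 = 2376045
k=4:  x_4 = 199·31521799+176·15·2376045 = 12545596801,  y_4 = 199·2376045+15·31521799 = 945659940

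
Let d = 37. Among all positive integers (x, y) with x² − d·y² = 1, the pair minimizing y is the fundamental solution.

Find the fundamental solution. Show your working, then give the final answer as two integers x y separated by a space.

√37 → a₀=6, period (12); ℓ=1 odd so k=1
a_0=6:  p_0=6·1+0=6,  q_0=6·0+1=1
a_1=12:  p_1=12·6+1=73,  q_1=12·1+0=12
fundamental: x₁=73, y₁=12  (since 5329 − 37·144 = 1)

73 12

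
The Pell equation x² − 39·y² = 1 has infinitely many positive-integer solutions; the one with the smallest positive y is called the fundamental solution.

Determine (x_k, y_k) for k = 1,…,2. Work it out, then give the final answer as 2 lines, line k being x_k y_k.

25 4
1249 200

d=39: √d = [6; 4,12] (ℓ=2, even), read p_1/q_1
a_0=6:  p_0=6·1+0=6,  q_0=6·0+1=1
a_1=4:  p_1=4·6+1=25,  q_1=4·1+0=4
→ (25, 4).  Check: 25²=625, 39·4²=624, difference 1.
n=2: (25,4)∘(25,4) = (25·25+39·4·4, 25·4+4·25) = (1249,200)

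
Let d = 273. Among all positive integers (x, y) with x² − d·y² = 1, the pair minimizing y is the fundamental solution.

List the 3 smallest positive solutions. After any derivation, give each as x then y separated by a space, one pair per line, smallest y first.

727 44
1057057 63976
1536960151 93021060

d=273: √d = [16; 1,1,10,1,1,32] (ℓ=6, even), read p_5/q_5
step 0: (16, 1)  from 16·(1,0) + (0,1)
step 1: (17, 1)  from 1·(16,1) + (1,0)
step 2: (33, 2)  from 1·(17,1) + (16,1)
…
step 4: (380, 23)  from 1·(347,21) + (33,2)
step 5: (727, 44)  from 1·(380,23) + (347,21)
fundamental: x₁=727, y₁=44  (since 528529 − 273·1936 = 1)
(x_2, y_2) = (727·727 + 273·44·44, 727·44 + 44·727) = (1057057, 63976)
(x_3, y_3) = (727·1057057 + 273·44·63976, 727·63976 + 44·1057057) = (1536960151, 93021060)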